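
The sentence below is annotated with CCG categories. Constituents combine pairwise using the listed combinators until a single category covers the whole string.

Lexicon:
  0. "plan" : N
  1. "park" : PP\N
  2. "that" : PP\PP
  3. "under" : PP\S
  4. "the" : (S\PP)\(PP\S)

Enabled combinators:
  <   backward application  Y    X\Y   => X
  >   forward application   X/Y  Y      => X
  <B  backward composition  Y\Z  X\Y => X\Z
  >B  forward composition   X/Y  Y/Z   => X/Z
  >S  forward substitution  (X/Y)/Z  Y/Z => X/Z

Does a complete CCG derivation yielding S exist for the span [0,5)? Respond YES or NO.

[0,5] S   <
  [0,1] "plan" : N
  [1,5] S\N   <B
    [1,3] PP\N   <B
      [1,2] "park" : PP\N
      [2,3] "that" : PP\PP
    [3,5] S\PP   <
      [3,4] "under" : PP\S
      [4,5] "the" : (S\PP)\(PP\S)

YES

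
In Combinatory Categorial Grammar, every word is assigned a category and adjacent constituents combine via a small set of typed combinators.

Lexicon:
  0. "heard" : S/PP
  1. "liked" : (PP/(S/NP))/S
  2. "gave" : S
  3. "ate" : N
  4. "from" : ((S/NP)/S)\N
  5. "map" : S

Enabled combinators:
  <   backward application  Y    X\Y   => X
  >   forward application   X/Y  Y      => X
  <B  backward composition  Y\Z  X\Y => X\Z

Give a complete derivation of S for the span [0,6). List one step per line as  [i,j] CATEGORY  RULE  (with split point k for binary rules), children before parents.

[0,6] S   >
  [0,1] "heard" : S/PP
  [1,6] PP   >
    [1,3] PP/(S/NP)   >
      [1,2] "liked" : (PP/(S/NP))/S
      [2,3] "gave" : S
    [3,6] S/NP   >
      [3,5] (S/NP)/S   <
        [3,4] "ate" : N
        [4,5] "from" : ((S/NP)/S)\N
      [5,6] "map" : S

[0,1] S/PP  lex  "heard"
[1,2] (PP/(S/NP))/S  lex  "liked"
[2,3] S  lex  "gave"
[1,3] PP/(S/NP)  >  k=2
[3,4] N  lex  "ate"
[4,5] ((S/NP)/S)\N  lex  "from"
[3,5] (S/NP)/S  <  k=4
[5,6] S  lex  "map"
[3,6] S/NP  >  k=5
[1,6] PP  >  k=3
[0,6] S  >  k=1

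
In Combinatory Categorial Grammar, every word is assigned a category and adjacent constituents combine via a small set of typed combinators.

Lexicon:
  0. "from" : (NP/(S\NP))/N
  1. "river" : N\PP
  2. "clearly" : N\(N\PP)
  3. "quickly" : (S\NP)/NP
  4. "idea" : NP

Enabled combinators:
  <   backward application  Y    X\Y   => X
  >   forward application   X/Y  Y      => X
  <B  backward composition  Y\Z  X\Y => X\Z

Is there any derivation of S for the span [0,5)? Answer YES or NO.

(NP/(S\NP))/N N\PP N\(N\PP) (S\NP)/NP NP
CKY chart[0,5] = {NP}; S ∉ chart

NO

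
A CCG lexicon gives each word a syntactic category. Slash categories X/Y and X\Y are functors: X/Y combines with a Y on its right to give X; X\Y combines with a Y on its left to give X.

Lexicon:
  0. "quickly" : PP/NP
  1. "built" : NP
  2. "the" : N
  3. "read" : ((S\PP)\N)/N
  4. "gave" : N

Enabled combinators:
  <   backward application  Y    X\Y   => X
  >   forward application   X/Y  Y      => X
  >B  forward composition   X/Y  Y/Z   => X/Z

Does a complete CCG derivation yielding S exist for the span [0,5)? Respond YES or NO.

YES

[0,5] S   <
  [0,2] PP   >
    [0,1] "quickly" : PP/NP
    [1,2] "built" : NP
  [2,5] S\PP   <
    [2,3] "the" : N
    [3,5] (S\PP)\N   >
      [3,4] "read" : ((S\PP)\N)/N
      [4,5] "gave" : N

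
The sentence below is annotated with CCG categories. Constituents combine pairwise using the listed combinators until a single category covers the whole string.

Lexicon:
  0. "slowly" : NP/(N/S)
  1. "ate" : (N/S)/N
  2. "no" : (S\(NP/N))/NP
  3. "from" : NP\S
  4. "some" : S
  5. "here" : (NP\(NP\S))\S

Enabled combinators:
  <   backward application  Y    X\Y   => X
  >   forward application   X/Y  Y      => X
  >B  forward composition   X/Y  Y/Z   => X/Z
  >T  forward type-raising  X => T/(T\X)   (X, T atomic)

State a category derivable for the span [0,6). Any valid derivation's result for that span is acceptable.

[0,6] S   <
  [0,2] NP/N   >B
    [0,1] "slowly" : NP/(N/S)
    [1,2] "ate" : (N/S)/N
  [2,6] S\(NP/N)   >
    [2,3] "no" : (S\(NP/N))/NP
    [3,6] NP   <
      [3,4] "from" : NP\S
      [4,6] NP\(NP\S)   <
        [4,5] "some" : S
        [5,6] "here" : (NP\(NP\S))\S

S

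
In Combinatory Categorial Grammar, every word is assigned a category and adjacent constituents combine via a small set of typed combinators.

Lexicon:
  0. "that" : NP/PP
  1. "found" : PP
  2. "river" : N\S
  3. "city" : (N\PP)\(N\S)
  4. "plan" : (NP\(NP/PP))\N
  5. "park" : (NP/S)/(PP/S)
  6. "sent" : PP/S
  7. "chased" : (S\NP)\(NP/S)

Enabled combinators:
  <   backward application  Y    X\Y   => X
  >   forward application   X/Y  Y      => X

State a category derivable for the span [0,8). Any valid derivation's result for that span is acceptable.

[0,8] S   <
  [0,5] NP   <
    [0,1] "that" : NP/PP
    [1,5] NP\(NP/PP)   <
      [1,4] N   <
        [1,2] "found" : PP
        [2,4] N\PP   <
          [2,3] "river" : N\S
          [3,4] "city" : (N\PP)\(N\S)
      [4,5] "plan" : (NP\(NP/PP))\N
  [5,8] S\NP   <
    [5,7] NP/S   >
      [5,6] "park" : (NP/S)/(PP/S)
      [6,7] "sent" : PP/S
    [7,8] "chased" : (S\NP)\(NP/S)

S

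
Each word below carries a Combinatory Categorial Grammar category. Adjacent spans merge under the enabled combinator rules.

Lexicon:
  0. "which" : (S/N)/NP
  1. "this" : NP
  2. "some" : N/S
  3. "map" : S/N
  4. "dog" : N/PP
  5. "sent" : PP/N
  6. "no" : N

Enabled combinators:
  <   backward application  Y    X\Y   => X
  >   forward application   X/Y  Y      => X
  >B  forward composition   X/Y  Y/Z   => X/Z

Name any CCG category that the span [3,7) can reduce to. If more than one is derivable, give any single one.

S

[0,7] S   >
  [0,2] S/N   >
    [0,1] "which" : (S/N)/NP
    [1,2] "this" : NP
  [2,7] N   >
    [2,3] "some" : N/S
    [3,7] S   >
      [3,4] "map" : S/N
      [4,7] N   >
        [4,5] "dog" : N/PP
        [5,7] PP   >
          [5,6] "sent" : PP/N
          [6,7] "no" : N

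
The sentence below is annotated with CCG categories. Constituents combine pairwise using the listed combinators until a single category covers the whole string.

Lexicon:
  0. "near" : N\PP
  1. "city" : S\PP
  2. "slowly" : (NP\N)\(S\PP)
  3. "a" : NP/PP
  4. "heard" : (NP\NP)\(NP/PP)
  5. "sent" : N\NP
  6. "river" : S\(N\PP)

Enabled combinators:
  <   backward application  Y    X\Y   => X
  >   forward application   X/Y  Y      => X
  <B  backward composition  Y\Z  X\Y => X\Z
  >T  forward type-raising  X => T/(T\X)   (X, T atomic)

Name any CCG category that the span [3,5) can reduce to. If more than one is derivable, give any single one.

[0,7] S   <
  [0,6] N\PP   <B
    [0,1] "near" : N\PP
    [1,6] N\N   <B
      [1,5] NP\N   <B
        [1,3] NP\N   <
          [1,2] "city" : S\PP
          [2,3] "slowly" : (NP\N)\(S\PP)
        [3,5] NP\NP   <
          [3,4] "a" : NP/PP
          [4,5] "heard" : (NP\NP)\(NP/PP)
      [5,6] "sent" : N\NP
  [6,7] "river" : S\(N\PP)

NP\NP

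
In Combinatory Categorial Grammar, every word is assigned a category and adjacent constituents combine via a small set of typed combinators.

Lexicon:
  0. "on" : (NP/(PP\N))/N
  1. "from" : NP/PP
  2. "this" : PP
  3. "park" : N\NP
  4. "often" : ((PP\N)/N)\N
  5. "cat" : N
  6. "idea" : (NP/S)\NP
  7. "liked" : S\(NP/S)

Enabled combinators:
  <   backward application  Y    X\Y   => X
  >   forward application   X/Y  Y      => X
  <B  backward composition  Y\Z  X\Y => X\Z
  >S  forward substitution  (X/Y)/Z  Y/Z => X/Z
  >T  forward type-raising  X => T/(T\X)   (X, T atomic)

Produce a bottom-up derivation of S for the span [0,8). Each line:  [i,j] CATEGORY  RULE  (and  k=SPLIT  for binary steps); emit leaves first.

[0,8] S   <
  [0,6] NP   >
    [0,5] NP/N   >S
      [0,1] "on" : (NP/(PP\N))/N
      [1,5] (PP\N)/N   <
        [1,4] N   <
          [1,3] NP   >
            [1,2] "from" : NP/PP
            [2,3] "this" : PP
          [3,4] "park" : N\NP
        [4,5] "often" : ((PP\N)/N)\N
    [5,6] "cat" : N
  [6,8] S\NP   <B
    [6,7] "idea" : (NP/S)\NP
    [7,8] "liked" : S\(NP/S)

[0,1] (NP/(PP\N))/N  lex  "on"
[1,2] NP/PP  lex  "from"
[2,3] PP  lex  "this"
[1,3] NP  >  k=2
[3,4] N\NP  lex  "park"
[1,4] N  <  k=3
[4,5] ((PP\N)/N)\N  lex  "often"
[1,5] (PP\N)/N  <  k=4
[0,5] NP/N  >S  k=1
[5,6] N  lex  "cat"
[0,6] NP  >  k=5
[6,7] (NP/S)\NP  lex  "idea"
[7,8] S\(NP/S)  lex  "liked"
[6,8] S\NP  <B  k=7
[0,8] S  <  k=6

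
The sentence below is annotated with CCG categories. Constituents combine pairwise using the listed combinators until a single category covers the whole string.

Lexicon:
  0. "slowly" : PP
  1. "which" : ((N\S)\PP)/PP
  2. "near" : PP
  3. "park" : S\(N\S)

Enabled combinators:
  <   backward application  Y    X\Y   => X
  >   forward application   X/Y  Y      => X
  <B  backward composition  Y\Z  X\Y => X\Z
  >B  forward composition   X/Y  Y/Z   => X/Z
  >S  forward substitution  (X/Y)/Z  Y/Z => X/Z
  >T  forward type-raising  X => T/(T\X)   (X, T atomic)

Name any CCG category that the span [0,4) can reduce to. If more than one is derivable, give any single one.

S

[0,4] S   >
  [0,1] S/(S\PP)   >T
    [0,1] "slowly" : PP
  [1,4] S\PP   <B
    [1,3] (N\S)\PP   >
      [1,2] "which" : ((N\S)\PP)/PP
      [2,3] "near" : PP
    [3,4] "park" : S\(N\S)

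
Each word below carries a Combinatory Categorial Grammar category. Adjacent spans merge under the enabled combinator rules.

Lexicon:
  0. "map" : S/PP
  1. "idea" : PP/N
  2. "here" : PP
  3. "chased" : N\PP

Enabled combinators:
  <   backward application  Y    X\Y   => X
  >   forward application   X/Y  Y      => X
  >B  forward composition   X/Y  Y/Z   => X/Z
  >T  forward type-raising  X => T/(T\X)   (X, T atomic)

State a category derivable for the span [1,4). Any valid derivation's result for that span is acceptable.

PP

[0,4] S   >
  [0,1] "map" : S/PP
  [1,4] PP   >
    [1,2] "idea" : PP/N
    [2,4] N   <
      [2,3] "here" : PP
      [3,4] "chased" : N\PP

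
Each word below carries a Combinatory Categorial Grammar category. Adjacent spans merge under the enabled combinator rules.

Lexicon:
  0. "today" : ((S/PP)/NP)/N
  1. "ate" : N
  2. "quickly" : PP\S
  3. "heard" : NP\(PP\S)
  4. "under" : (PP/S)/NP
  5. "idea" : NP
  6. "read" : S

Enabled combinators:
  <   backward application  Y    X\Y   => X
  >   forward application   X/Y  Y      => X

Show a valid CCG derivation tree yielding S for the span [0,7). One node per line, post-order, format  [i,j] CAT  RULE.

[0,7] S   >
  [0,4] S/PP   >
    [0,2] (S/PP)/NP   >
      [0,1] "today" : ((S/PP)/NP)/N
      [1,2] "ate" : N
    [2,4] NP   <
      [2,3] "quickly" : PP\S
      [3,4] "heard" : NP\(PP\S)
  [4,7] PP   >
    [4,6] PP/S   >
      [4,5] "under" : (PP/S)/NP
      [5,6] "idea" : NP
    [6,7] "read" : S

[0,1] ((S/PP)/NP)/N  lex  "today"
[1,2] N  lex  "ate"
[0,2] (S/PP)/NP  >  k=1
[2,3] PP\S  lex  "quickly"
[3,4] NP\(PP\S)  lex  "heard"
[2,4] NP  <  k=3
[0,4] S/PP  >  k=2
[4,5] (PP/S)/NP  lex  "under"
[5,6] NP  lex  "idea"
[4,6] PP/S  >  k=5
[6,7] S  lex  "read"
[4,7] PP  >  k=6
[0,7] S  >  k=4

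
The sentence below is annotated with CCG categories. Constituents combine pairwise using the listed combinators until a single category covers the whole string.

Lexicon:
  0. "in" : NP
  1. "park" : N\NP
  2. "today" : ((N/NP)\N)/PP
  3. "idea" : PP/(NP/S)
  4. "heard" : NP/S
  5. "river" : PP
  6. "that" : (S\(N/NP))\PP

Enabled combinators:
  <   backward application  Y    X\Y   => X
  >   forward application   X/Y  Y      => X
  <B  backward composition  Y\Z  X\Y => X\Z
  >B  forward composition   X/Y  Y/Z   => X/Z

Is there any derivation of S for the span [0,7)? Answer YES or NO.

[0,7] S   <
  [0,5] N/NP   <
    [0,2] N   <
      [0,1] "in" : NP
      [1,2] "park" : N\NP
    [2,5] (N/NP)\N   >
      [2,3] "today" : ((N/NP)\N)/PP
      [3,5] PP   >
        [3,4] "idea" : PP/(NP/S)
        [4,5] "heard" : NP/S
  [5,7] S\(N/NP)   <
    [5,6] "river" : PP
    [6,7] "that" : (S\(N/NP))\PP

YES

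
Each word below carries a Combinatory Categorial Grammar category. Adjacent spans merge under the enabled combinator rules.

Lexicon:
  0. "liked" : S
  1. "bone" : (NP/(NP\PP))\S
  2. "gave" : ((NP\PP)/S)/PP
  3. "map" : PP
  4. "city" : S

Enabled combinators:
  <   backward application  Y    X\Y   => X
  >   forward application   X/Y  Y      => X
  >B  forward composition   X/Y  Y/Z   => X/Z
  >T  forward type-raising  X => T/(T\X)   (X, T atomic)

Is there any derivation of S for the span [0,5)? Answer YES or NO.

NO

S (NP/(NP\PP))\S ((NP\PP)/S)/PP PP S
CKY chart[0,5] = {N/(N\NP), NP, NP/(NP\NP), NP/(S\S), PP/(PP\NP), S/(S\NP)}; S ∉ chart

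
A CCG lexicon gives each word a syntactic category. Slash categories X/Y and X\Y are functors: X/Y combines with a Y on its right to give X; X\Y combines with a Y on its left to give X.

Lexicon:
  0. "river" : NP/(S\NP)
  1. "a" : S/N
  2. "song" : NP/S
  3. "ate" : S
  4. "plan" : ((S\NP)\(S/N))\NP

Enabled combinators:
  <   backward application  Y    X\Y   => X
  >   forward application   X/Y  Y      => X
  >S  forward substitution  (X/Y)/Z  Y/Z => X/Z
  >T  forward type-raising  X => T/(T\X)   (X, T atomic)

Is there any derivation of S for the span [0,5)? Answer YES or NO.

NO

NP/(S\NP) S/N NP/S S ((S\NP)\(S/N))\NP
CKY chart[0,5] = {N/(N\NP), NP, NP/(NP\NP), PP/(PP\NP), S/(S\NP)}; S ∉ chart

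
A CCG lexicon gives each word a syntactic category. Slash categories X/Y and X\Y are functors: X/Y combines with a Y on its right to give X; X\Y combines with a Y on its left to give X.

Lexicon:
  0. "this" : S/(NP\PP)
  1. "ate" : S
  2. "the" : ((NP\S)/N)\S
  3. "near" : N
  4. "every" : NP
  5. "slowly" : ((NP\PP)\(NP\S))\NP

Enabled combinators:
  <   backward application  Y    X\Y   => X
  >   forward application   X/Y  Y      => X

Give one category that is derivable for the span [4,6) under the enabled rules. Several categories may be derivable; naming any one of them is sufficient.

[0,6] S   >
  [0,1] "this" : S/(NP\PP)
  [1,6] NP\PP   <
    [1,4] NP\S   >
      [1,3] (NP\S)/N   <
        [1,2] "ate" : S
        [2,3] "the" : ((NP\S)/N)\S
      [3,4] "near" : N
    [4,6] (NP\PP)\(NP\S)   <
      [4,5] "every" : NP
      [5,6] "slowly" : ((NP\PP)\(NP\S))\NP

(NP\PP)\(NP\S)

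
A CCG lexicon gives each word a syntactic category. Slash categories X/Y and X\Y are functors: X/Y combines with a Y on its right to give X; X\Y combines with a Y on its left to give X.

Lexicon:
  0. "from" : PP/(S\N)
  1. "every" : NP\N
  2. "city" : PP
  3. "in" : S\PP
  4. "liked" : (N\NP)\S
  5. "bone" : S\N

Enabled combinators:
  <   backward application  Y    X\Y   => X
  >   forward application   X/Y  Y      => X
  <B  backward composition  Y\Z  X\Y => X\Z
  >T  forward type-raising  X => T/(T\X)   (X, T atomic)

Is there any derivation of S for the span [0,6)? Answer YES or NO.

NO

PP/(S\N) NP\N PP S\PP (N\NP)\S S\N
CKY chart[0,6] = {N/(N\PP), NP/(NP\PP), PP, PP/(PP\PP), S/(S\PP)}; S ∉ chart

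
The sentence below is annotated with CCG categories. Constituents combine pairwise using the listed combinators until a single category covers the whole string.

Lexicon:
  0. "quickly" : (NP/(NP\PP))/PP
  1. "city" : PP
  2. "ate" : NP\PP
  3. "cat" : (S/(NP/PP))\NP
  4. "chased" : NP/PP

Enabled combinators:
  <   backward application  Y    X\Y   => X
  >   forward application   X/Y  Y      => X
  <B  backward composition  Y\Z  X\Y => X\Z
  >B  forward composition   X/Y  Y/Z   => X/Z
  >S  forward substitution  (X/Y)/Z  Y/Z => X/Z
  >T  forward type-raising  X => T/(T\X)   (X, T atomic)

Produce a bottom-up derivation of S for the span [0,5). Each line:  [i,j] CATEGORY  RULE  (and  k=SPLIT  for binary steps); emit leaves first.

[0,1] (NP/(NP\PP))/PP  lex  "quickly"
[1,2] PP  lex  "city"
[0,2] NP/(NP\PP)  >  k=1
[2,3] NP\PP  lex  "ate"
[0,3] NP  >  k=2
[3,4] (S/(NP/PP))\NP  lex  "cat"
[0,4] S/(NP/PP)  <  k=3
[4,5] NP/PP  lex  "chased"
[0,5] S  >  k=4

[0,5] S   >
  [0,4] S/(NP/PP)   <
    [0,3] NP   >
      [0,2] NP/(NP\PP)   >
        [0,1] "quickly" : (NP/(NP\PP))/PP
        [1,2] "city" : PP
      [2,3] "ate" : NP\PP
    [3,4] "cat" : (S/(NP/PP))\NP
  [4,5] "chased" : NP/PP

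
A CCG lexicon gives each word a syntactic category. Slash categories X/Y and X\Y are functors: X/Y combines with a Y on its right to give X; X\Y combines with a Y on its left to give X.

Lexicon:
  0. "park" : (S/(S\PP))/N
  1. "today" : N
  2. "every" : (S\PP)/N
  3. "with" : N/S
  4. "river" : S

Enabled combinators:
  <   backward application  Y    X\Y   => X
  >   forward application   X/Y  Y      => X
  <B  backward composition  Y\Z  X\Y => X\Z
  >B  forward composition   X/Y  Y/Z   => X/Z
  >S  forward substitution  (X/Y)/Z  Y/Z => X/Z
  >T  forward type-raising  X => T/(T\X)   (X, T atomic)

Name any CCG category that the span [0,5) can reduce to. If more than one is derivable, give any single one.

S

[0,5] S   >
  [0,2] S/(S\PP)   >
    [0,1] "park" : (S/(S\PP))/N
    [1,2] "today" : N
  [2,5] S\PP   >
    [2,3] "every" : (S\PP)/N
    [3,5] N   >
      [3,4] "with" : N/S
      [4,5] "river" : S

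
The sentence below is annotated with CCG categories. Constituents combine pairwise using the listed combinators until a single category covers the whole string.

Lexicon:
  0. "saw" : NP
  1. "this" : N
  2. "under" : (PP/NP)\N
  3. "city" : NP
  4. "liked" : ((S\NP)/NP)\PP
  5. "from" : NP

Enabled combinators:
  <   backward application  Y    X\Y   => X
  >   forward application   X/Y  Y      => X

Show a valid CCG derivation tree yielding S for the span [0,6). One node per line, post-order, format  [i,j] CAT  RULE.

[0,1] NP  lex  "saw"
[1,2] N  lex  "this"
[2,3] (PP/NP)\N  lex  "under"
[1,3] PP/NP  <  k=2
[3,4] NP  lex  "city"
[1,4] PP  >  k=3
[4,5] ((S\NP)/NP)\PP  lex  "liked"
[1,5] (S\NP)/NP  <  k=4
[5,6] NP  lex  "from"
[1,6] S\NP  >  k=5
[0,6] S  <  k=1

[0,6] S   <
  [0,1] "saw" : NP
  [1,6] S\NP   >
    [1,5] (S\NP)/NP   <
      [1,4] PP   >
        [1,3] PP/NP   <
          [1,2] "this" : N
          [2,3] "under" : (PP/NP)\N
        [3,4] "city" : NP
      [4,5] "liked" : ((S\NP)/NP)\PP
    [5,6] "from" : NP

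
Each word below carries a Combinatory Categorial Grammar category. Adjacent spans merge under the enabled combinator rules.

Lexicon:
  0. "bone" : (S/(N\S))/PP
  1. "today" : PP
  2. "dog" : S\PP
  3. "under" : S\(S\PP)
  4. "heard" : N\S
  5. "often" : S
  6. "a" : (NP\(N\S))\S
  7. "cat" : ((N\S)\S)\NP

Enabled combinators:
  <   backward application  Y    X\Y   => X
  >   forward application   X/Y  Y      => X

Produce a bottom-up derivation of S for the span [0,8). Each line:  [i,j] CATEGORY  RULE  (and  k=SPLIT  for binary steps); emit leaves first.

[0,1] (S/(N\S))/PP  lex  "bone"
[1,2] PP  lex  "today"
[0,2] S/(N\S)  >  k=1
[2,3] S\PP  lex  "dog"
[3,4] S\(S\PP)  lex  "under"
[2,4] S  <  k=3
[4,5] N\S  lex  "heard"
[5,6] S  lex  "often"
[6,7] (NP\(N\S))\S  lex  "a"
[5,7] NP\(N\S)  <  k=6
[4,7] NP  <  k=5
[7,8] ((N\S)\S)\NP  lex  "cat"
[4,8] (N\S)\S  <  k=7
[2,8] N\S  <  k=4
[0,8] S  >  k=2

[0,8] S   >
  [0,2] S/(N\S)   >
    [0,1] "bone" : (S/(N\S))/PP
    [1,2] "today" : PP
  [2,8] N\S   <
    [2,4] S   <
      [2,3] "dog" : S\PP
      [3,4] "under" : S\(S\PP)
    [4,8] (N\S)\S   <
      [4,7] NP   <
        [4,5] "heard" : N\S
        [5,7] NP\(N\S)   <
          [5,6] "often" : S
          [6,7] "a" : (NP\(N\S))\S
      [7,8] "cat" : ((N\S)\S)\NP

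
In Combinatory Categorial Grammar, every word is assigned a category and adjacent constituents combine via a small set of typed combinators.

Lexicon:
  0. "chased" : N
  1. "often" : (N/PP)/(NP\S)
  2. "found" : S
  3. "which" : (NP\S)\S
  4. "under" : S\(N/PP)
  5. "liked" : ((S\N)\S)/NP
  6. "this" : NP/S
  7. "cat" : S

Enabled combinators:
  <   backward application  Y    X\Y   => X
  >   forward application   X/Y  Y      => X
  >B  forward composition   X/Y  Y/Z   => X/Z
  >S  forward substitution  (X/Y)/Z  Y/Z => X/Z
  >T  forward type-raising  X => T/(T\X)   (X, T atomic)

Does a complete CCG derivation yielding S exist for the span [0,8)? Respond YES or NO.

YES

[0,8] S   >
  [0,1] S/(S\N)   >T
    [0,1] "chased" : N
  [1,8] S\N   <
    [1,5] S   <
      [1,4] N/PP   >
        [1,2] "often" : (N/PP)/(NP\S)
        [2,4] NP\S   <
          [2,3] "found" : S
          [3,4] "which" : (NP\S)\S
      [4,5] "under" : S\(N/PP)
    [5,8] (S\N)\S   >
      [5,6] "liked" : ((S\N)\S)/NP
      [6,8] NP   >
        [6,7] "this" : NP/S
        [7,8] "cat" : S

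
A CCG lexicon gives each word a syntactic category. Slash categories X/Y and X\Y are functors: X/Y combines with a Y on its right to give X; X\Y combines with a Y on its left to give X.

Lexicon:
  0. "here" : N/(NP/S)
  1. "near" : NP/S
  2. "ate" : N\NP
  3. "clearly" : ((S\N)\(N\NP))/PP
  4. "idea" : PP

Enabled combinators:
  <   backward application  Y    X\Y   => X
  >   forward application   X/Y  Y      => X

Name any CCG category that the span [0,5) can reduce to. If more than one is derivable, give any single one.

S

[0,5] S   <
  [0,2] N   >
    [0,1] "here" : N/(NP/S)
    [1,2] "near" : NP/S
  [2,5] S\N   <
    [2,3] "ate" : N\NP
    [3,5] (S\N)\(N\NP)   >
      [3,4] "clearly" : ((S\N)\(N\NP))/PP
      [4,5] "idea" : PP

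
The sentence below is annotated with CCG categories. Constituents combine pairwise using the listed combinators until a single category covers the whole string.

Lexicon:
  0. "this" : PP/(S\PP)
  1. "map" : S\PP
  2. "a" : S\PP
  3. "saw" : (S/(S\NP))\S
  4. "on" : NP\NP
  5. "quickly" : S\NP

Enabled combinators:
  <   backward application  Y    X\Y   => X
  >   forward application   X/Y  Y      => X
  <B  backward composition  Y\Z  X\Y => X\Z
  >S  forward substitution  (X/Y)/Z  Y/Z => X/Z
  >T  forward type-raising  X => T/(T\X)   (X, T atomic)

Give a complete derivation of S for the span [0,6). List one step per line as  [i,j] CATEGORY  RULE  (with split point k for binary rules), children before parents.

[0,6] S   >
  [0,4] S/(S\NP)   <
    [0,3] S   <
      [0,2] PP   >
        [0,1] "this" : PP/(S\PP)
        [1,2] "map" : S\PP
      [2,3] "a" : S\PP
    [3,4] "saw" : (S/(S\NP))\S
  [4,6] S\NP   <B
    [4,5] "on" : NP\NP
    [5,6] "quickly" : S\NP

[0,1] PP/(S\PP)  lex  "this"
[1,2] S\PP  lex  "map"
[0,2] PP  >  k=1
[2,3] S\PP  lex  "a"
[0,3] S  <  k=2
[3,4] (S/(S\NP))\S  lex  "saw"
[0,4] S/(S\NP)  <  k=3
[4,5] NP\NP  lex  "on"
[5,6] S\NP  lex  "quickly"
[4,6] S\NP  <B  k=5
[0,6] S  >  k=4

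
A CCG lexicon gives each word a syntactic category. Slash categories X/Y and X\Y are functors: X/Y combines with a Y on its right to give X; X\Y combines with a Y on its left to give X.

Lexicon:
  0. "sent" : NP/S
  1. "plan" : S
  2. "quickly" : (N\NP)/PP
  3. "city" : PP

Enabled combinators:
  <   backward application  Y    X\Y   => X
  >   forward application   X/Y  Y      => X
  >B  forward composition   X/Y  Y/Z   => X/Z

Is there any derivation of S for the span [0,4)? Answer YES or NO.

NP/S S (N\NP)/PP PP
CKY chart[0,4] = {N}; S ∉ chart

NO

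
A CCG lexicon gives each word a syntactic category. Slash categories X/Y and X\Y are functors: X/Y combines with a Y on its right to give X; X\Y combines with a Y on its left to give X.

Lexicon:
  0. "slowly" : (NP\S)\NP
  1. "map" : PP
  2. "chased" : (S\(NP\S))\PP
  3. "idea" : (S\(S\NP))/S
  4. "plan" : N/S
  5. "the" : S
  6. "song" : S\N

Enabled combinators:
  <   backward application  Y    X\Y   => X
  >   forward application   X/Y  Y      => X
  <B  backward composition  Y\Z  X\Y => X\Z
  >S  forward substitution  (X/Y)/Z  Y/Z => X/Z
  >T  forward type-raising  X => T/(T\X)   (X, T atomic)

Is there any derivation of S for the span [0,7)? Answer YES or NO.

YES

[0,7] S   <
  [0,3] S\NP   <B
    [0,1] "slowly" : (NP\S)\NP
    [1,3] S\(NP\S)   <
      [1,2] "map" : PP
      [2,3] "chased" : (S\(NP\S))\PP
  [3,7] S\(S\NP)   >
    [3,4] "idea" : (S\(S\NP))/S
    [4,7] S   <
      [4,6] N   >
        [4,5] "plan" : N/S
        [5,6] "the" : S
      [6,7] "song" : S\N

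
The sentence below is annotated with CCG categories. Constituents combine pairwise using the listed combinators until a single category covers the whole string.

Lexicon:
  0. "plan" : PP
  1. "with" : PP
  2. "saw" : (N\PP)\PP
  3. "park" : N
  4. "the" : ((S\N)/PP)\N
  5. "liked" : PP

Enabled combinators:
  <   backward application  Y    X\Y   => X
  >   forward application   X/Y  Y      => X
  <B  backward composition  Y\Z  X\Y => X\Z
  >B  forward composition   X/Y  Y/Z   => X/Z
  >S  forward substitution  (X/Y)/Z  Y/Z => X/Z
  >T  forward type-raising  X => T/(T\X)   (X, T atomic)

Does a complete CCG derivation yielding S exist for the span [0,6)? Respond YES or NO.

[0,6] S   >
  [0,1] S/(S\PP)   >T
    [0,1] "plan" : PP
  [1,6] S\PP   <B
    [1,3] N\PP   <
      [1,2] "with" : PP
      [2,3] "saw" : (N\PP)\PP
    [3,6] S\N   >
      [3,5] (S\N)/PP   <
        [3,4] "park" : N
        [4,5] "the" : ((S\N)/PP)\N
      [5,6] "liked" : PP

YES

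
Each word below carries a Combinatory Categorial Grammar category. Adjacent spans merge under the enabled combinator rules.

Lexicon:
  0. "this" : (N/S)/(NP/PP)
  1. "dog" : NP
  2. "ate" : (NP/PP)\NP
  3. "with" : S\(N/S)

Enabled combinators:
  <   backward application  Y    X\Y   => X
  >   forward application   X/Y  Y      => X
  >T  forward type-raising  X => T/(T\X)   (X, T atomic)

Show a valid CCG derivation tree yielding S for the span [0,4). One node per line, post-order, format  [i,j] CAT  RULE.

[0,4] S   <
  [0,3] N/S   >
    [0,1] "this" : (N/S)/(NP/PP)
    [1,3] NP/PP   <
      [1,2] "dog" : NP
      [2,3] "ate" : (NP/PP)\NP
  [3,4] "with" : S\(N/S)

[0,1] (N/S)/(NP/PP)  lex  "this"
[1,2] NP  lex  "dog"
[2,3] (NP/PP)\NP  lex  "ate"
[1,3] NP/PP  <  k=2
[0,3] N/S  >  k=1
[3,4] S\(N/S)  lex  "with"
[0,4] S  <  k=3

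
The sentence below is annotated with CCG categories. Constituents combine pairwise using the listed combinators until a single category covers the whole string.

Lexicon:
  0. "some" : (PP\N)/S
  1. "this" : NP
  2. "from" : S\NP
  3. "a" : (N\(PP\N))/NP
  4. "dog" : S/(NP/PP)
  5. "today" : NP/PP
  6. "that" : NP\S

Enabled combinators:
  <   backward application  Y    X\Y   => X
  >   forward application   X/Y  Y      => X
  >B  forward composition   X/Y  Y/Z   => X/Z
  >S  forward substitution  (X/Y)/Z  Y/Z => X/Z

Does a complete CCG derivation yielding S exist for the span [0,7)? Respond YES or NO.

NO

(PP\N)/S NP S\NP (N\(PP\N))/NP S/(NP/PP) NP/PP NP\S
CKY chart[0,7] = {N}; S ∉ chart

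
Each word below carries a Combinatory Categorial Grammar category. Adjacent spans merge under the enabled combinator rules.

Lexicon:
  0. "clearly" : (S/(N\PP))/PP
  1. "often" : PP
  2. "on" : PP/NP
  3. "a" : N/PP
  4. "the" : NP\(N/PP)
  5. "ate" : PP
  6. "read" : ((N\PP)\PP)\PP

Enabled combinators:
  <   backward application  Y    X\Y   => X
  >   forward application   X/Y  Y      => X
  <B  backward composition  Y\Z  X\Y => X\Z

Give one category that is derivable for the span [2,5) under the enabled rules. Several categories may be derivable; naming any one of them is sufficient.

[0,7] S   >
  [0,2] S/(N\PP)   >
    [0,1] "clearly" : (S/(N\PP))/PP
    [1,2] "often" : PP
  [2,7] N\PP   <
    [2,5] PP   >
      [2,3] "on" : PP/NP
      [3,5] NP   <
        [3,4] "a" : N/PP
        [4,5] "the" : NP\(N/PP)
    [5,7] (N\PP)\PP   <
      [5,6] "ate" : PP
      [6,7] "read" : ((N\PP)\PP)\PP

PP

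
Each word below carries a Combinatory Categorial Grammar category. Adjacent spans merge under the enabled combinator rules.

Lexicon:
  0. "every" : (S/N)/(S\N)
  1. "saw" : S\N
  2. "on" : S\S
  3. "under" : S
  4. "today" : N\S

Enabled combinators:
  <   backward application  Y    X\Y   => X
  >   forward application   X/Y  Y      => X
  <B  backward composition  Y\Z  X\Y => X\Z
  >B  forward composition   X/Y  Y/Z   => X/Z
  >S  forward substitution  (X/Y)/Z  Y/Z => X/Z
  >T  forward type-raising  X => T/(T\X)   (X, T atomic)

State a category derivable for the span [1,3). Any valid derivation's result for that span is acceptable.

[0,5] S   >
  [0,3] S/N   >
    [0,1] "every" : (S/N)/(S\N)
    [1,3] S\N   <B
      [1,2] "saw" : S\N
      [2,3] "on" : S\S
  [3,5] N   >
    [3,4] N/(N\S)   >T
      [3,4] "under" : S
    [4,5] "today" : N\S

S\N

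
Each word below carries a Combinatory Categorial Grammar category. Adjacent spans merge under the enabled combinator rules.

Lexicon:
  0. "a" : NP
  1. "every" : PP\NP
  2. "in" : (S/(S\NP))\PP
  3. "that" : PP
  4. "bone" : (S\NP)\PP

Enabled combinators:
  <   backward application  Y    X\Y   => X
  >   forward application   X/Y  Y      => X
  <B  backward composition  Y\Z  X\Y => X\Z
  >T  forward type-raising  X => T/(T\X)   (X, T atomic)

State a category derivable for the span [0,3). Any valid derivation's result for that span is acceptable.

[0,5] S   >
  [0,3] S/(S\NP)   <
    [0,2] PP   >
      [0,1] PP/(PP\NP)   >T
        [0,1] "a" : NP
      [1,2] "every" : PP\NP
    [2,3] "in" : (S/(S\NP))\PP
  [3,5] S\NP   <
    [3,4] "that" : PP
    [4,5] "bone" : (S\NP)\PP

S/(S\NP)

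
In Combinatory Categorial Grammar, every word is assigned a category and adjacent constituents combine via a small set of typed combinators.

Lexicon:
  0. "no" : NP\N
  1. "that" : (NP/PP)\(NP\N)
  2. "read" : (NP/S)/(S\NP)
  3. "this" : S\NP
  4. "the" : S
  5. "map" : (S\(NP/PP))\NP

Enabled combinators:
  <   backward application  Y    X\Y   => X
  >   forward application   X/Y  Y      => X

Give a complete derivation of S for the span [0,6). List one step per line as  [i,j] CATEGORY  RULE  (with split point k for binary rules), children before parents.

[0,1] NP\N  lex  "no"
[1,2] (NP/PP)\(NP\N)  lex  "that"
[0,2] NP/PP  <  k=1
[2,3] (NP/S)/(S\NP)  lex  "read"
[3,4] S\NP  lex  "this"
[2,4] NP/S  >  k=3
[4,5] S  lex  "the"
[2,5] NP  >  k=4
[5,6] (S\(NP/PP))\NP  lex  "map"
[2,6] S\(NP/PP)  <  k=5
[0,6] S  <  k=2

[0,6] S   <
  [0,2] NP/PP   <
    [0,1] "no" : NP\N
    [1,2] "that" : (NP/PP)\(NP\N)
  [2,6] S\(NP/PP)   <
    [2,5] NP   >
      [2,4] NP/S   >
        [2,3] "read" : (NP/S)/(S\NP)
        [3,4] "this" : S\NP
      [4,5] "the" : S
    [5,6] "map" : (S\(NP/PP))\NP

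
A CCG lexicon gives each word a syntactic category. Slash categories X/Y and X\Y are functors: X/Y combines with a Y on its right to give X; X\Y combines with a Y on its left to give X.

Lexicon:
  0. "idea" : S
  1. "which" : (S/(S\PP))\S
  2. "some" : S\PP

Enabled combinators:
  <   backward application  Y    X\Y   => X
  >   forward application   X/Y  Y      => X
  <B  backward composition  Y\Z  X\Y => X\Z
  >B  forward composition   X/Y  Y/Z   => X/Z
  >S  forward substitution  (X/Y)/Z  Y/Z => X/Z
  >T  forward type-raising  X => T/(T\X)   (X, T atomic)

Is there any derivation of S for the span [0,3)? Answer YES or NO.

[0,3] S   >
  [0,2] S/(S\PP)   <
    [0,1] "idea" : S
    [1,2] "which" : (S/(S\PP))\S
  [2,3] "some" : S\PP

YES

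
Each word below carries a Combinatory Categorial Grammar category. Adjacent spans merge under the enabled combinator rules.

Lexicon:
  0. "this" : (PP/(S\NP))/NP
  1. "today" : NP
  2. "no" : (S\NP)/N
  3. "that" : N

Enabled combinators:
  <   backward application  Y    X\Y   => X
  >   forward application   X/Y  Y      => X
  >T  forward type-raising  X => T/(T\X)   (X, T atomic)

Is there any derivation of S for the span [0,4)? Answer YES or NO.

(PP/(S\NP))/NP NP (S\NP)/N N
CKY chart[0,4] = {N/(N\PP), NP/(NP\PP), PP, PP/(PP\PP), S/(S\PP)}; S ∉ chart

NO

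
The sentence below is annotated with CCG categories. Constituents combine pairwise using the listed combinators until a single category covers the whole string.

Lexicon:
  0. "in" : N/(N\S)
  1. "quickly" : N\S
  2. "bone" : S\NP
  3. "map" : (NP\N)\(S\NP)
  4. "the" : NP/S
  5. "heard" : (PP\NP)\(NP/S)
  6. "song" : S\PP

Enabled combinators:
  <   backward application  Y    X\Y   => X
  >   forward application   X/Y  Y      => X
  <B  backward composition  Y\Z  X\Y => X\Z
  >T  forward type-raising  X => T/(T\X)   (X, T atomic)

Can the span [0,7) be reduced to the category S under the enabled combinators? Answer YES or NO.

[0,7] S   <
  [0,2] N   >
    [0,1] "in" : N/(N\S)
    [1,2] "quickly" : N\S
  [2,7] S\N   <B
    [2,4] NP\N   <
      [2,3] "bone" : S\NP
      [3,4] "map" : (NP\N)\(S\NP)
    [4,7] S\NP   <B
      [4,6] PP\NP   <
        [4,5] "the" : NP/S
        [5,6] "heard" : (PP\NP)\(NP/S)
      [6,7] "song" : S\PP

YES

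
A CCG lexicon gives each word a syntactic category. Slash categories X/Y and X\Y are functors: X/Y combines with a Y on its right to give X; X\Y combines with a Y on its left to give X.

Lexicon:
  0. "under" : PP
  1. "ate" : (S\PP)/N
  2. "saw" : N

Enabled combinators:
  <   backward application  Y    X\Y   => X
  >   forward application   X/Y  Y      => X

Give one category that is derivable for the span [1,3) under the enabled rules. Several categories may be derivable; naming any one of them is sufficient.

[0,3] S   <
  [0,1] "under" : PP
  [1,3] S\PP   >
    [1,2] "ate" : (S\PP)/N
    [2,3] "saw" : N

S\PP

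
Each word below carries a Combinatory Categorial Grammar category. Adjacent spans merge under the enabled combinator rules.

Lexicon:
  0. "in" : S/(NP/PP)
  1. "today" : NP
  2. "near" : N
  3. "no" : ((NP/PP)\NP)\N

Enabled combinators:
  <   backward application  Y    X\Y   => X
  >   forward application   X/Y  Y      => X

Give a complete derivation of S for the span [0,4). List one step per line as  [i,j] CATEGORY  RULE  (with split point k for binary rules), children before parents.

[0,4] S   >
  [0,1] "in" : S/(NP/PP)
  [1,4] NP/PP   <
    [1,2] "today" : NP
    [2,4] (NP/PP)\NP   <
      [2,3] "near" : N
      [3,4] "no" : ((NP/PP)\NP)\N

[0,1] S/(NP/PP)  lex  "in"
[1,2] NP  lex  "today"
[2,3] N  lex  "near"
[3,4] ((NP/PP)\NP)\N  lex  "no"
[2,4] (NP/PP)\NP  <  k=3
[1,4] NP/PP  <  k=2
[0,4] S  >  k=1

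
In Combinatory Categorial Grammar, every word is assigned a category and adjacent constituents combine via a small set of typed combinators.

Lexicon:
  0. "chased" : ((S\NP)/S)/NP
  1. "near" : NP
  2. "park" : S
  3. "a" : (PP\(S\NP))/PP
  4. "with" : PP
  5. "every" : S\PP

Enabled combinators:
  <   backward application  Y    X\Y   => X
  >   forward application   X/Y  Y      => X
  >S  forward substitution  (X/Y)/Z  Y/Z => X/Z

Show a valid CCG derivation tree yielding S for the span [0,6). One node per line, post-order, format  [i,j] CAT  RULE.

[0,6] S   <
  [0,5] PP   <
    [0,3] S\NP   >
      [0,2] (S\NP)/S   >
        [0,1] "chased" : ((S\NP)/S)/NP
        [1,2] "near" : NP
      [2,3] "park" : S
    [3,5] PP\(S\NP)   >
      [3,4] "a" : (PP\(S\NP))/PP
      [4,5] "with" : PP
  [5,6] "every" : S\PP

[0,1] ((S\NP)/S)/NP  lex  "chased"
[1,2] NP  lex  "near"
[0,2] (S\NP)/S  >  k=1
[2,3] S  lex  "park"
[0,3] S\NP  >  k=2
[3,4] (PP\(S\NP))/PP  lex  "a"
[4,5] PP  lex  "with"
[3,5] PP\(S\NP)  >  k=4
[0,5] PP  <  k=3
[5,6] S\PP  lex  "every"
[0,6] S  <  k=5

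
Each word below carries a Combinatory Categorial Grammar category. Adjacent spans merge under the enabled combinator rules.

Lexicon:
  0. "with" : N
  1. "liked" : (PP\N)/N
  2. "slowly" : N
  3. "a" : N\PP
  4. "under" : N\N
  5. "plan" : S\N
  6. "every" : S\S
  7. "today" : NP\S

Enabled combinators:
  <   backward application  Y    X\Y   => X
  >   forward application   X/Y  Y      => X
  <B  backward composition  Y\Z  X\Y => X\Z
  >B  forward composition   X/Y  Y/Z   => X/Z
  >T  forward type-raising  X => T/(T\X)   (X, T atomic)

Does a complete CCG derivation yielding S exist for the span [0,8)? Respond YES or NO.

N (PP\N)/N N N\PP N\N S\N S\S NP\S
CKY chart[0,8] = {N/(N\NP), NP, NP/(NP\NP), PP/(PP\NP), S/(S\NP)}; S ∉ chart

NO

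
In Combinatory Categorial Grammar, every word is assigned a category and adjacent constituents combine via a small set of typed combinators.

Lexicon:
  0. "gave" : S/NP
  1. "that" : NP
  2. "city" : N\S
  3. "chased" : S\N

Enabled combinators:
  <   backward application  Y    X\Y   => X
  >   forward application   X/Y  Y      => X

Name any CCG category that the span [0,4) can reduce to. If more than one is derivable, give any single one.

S

[0,4] S   <
  [0,3] N   <
    [0,2] S   >
      [0,1] "gave" : S/NP
      [1,2] "that" : NP
    [2,3] "city" : N\S
  [3,4] "chased" : S\N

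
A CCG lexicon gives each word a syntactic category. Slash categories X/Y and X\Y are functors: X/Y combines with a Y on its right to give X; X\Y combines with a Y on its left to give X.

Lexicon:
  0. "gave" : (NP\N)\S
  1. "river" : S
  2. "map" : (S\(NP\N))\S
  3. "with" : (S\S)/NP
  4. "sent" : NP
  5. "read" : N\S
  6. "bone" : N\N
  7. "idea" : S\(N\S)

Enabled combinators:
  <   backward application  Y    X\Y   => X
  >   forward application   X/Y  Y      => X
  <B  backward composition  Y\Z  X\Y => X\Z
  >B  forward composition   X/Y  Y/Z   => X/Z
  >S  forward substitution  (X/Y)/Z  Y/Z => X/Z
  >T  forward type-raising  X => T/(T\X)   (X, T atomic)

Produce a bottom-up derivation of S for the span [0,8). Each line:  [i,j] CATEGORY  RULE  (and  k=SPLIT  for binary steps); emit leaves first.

[0,8] S   <
  [0,7] N\S   <B
    [0,3] S\S   <B
      [0,1] "gave" : (NP\N)\S
      [1,3] S\(NP\N)   <
        [1,2] "river" : S
        [2,3] "map" : (S\(NP\N))\S
    [3,7] N\S   <B
      [3,6] N\S   <B
        [3,5] S\S   >
          [3,4] "with" : (S\S)/NP
          [4,5] "sent" : NP
        [5,6] "read" : N\S
      [6,7] "bone" : N\N
  [7,8] "idea" : S\(N\S)

[0,1] (NP\N)\S  lex  "gave"
[1,2] S  lex  "river"
[2,3] (S\(NP\N))\S  lex  "map"
[1,3] S\(NP\N)  <  k=2
[0,3] S\S  <B  k=1
[3,4] (S\S)/NP  lex  "with"
[4,5] NP  lex  "sent"
[3,5] S\S  >  k=4
[5,6] N\S  lex  "read"
[3,6] N\S  <B  k=5
[6,7] N\N  lex  "bone"
[3,7] N\S  <B  k=6
[0,7] N\S  <B  k=3
[7,8] S\(N\S)  lex  "idea"
[0,8] S  <  k=7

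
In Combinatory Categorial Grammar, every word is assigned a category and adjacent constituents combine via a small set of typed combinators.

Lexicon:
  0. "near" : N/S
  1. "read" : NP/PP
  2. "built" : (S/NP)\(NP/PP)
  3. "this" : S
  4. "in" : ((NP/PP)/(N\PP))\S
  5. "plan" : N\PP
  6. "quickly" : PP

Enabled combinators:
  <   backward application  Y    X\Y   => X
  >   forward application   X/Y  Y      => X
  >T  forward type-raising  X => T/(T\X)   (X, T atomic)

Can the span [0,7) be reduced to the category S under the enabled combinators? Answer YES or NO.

NO

N/S NP/PP (S/NP)\(NP/PP) S ((NP/PP)/(N\PP))\S N\PP PP
CKY chart[0,7] = {N, N/(N\N), NP/(NP\N), PP/(PP\N), S/(S\N)}; S ∉ chart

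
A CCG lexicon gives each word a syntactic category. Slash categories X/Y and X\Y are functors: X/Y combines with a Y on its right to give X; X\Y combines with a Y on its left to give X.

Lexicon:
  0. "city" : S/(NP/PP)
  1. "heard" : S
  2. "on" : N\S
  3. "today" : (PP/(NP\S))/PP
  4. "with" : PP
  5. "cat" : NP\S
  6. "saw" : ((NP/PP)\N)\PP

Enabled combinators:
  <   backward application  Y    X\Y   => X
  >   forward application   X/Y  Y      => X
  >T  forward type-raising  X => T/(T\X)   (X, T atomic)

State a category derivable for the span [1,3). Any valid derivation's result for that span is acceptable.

[0,7] S   >
  [0,1] "city" : S/(NP/PP)
  [1,7] NP/PP   <
    [1,3] N   <
      [1,2] "heard" : S
      [2,3] "on" : N\S
    [3,7] (NP/PP)\N   <
      [3,6] PP   >
        [3,5] PP/(NP\S)   >
          [3,4] "today" : (PP/(NP\S))/PP
          [4,5] "with" : PP
        [5,6] "cat" : NP\S
      [6,7] "saw" : ((NP/PP)\N)\PP

N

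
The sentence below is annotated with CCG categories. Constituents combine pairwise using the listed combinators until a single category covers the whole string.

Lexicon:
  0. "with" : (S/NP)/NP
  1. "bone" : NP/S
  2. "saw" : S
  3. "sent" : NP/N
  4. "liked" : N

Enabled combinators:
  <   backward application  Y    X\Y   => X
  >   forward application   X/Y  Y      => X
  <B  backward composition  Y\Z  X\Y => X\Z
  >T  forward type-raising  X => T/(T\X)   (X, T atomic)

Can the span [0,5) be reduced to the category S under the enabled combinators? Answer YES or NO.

YES

[0,5] S   >
  [0,3] S/NP   >
    [0,1] "with" : (S/NP)/NP
    [1,3] NP   >
      [1,2] "bone" : NP/S
      [2,3] "saw" : S
  [3,5] NP   >
    [3,4] "sent" : NP/N
    [4,5] "liked" : N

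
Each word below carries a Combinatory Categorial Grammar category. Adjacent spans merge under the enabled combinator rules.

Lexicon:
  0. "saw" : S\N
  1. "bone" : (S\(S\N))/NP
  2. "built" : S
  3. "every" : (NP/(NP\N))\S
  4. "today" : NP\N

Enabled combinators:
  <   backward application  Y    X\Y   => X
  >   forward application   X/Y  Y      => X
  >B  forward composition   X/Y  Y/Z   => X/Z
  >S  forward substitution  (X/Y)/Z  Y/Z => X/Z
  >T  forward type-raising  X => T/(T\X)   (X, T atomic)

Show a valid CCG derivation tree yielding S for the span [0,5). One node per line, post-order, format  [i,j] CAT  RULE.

[0,5] S   <
  [0,1] "saw" : S\N
  [1,5] S\(S\N)   >
    [1,2] "bone" : (S\(S\N))/NP
    [2,5] NP   >
      [2,4] NP/(NP\N)   <
        [2,3] "built" : S
        [3,4] "every" : (NP/(NP\N))\S
      [4,5] "today" : NP\N

[0,1] S\N  lex  "saw"
[1,2] (S\(S\N))/NP  lex  "bone"
[2,3] S  lex  "built"
[3,4] (NP/(NP\N))\S  lex  "every"
[2,4] NP/(NP\N)  <  k=3
[4,5] NP\N  lex  "today"
[2,5] NP  >  k=4
[1,5] S\(S\N)  >  k=2
[0,5] S  <  k=1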